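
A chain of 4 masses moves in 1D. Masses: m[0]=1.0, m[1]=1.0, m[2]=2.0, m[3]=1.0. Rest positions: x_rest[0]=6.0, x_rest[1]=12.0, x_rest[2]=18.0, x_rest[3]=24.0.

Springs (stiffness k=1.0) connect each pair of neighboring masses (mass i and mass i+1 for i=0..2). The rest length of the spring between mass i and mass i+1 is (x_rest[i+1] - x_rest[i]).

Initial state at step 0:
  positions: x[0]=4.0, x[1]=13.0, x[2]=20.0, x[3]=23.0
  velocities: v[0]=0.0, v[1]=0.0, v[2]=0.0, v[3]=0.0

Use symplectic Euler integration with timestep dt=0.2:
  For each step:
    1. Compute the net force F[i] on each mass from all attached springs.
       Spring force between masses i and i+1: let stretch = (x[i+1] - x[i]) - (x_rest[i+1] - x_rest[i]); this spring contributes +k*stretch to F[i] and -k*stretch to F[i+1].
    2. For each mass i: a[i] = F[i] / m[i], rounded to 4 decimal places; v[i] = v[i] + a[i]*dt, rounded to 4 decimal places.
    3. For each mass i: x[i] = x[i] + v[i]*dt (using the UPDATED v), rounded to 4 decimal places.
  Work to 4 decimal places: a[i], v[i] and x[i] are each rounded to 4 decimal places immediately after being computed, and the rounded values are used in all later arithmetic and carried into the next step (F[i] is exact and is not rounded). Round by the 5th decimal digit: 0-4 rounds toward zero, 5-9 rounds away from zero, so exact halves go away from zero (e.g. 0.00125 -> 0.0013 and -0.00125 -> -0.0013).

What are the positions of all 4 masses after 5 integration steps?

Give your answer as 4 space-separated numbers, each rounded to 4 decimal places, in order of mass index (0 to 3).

Step 0: x=[4.0000 13.0000 20.0000 23.0000] v=[0.0000 0.0000 0.0000 0.0000]
Step 1: x=[4.1200 12.9200 19.9200 23.1200] v=[0.6000 -0.4000 -0.4000 0.6000]
Step 2: x=[4.3520 12.7680 19.7640 23.3520] v=[1.1600 -0.7600 -0.7800 1.1600]
Step 3: x=[4.6806 12.5592 19.5398 23.6805] v=[1.6432 -1.0440 -1.1208 1.6424]
Step 4: x=[5.0844 12.3145 19.2588 24.0834] v=[2.0189 -1.2236 -1.4048 2.0143]
Step 5: x=[5.5374 12.0583 18.9354 24.5333] v=[2.2649 -1.2808 -1.6168 2.2494]

Answer: 5.5374 12.0583 18.9354 24.5333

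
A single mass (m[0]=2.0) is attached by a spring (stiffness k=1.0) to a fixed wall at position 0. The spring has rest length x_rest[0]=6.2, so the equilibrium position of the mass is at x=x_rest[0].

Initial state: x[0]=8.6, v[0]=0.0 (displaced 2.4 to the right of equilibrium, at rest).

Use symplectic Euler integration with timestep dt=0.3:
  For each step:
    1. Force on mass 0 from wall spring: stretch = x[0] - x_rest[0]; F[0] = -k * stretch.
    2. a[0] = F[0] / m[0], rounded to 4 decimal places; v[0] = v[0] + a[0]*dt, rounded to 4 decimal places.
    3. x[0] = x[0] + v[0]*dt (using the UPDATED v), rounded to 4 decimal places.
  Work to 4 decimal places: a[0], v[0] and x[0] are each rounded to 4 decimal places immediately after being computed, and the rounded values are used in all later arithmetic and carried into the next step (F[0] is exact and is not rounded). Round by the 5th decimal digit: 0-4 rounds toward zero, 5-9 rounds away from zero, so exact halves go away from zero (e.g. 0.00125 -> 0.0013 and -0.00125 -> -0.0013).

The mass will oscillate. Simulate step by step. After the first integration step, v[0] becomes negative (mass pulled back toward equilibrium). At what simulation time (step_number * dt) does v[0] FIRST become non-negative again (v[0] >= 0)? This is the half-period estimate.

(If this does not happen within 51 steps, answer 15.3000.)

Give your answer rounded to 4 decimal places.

Step 0: x=[8.6000] v=[0.0000]
Step 1: x=[8.4920] v=[-0.3600]
Step 2: x=[8.2809] v=[-0.7038]
Step 3: x=[7.9761] v=[-1.0160]
Step 4: x=[7.5914] v=[-1.2824]
Step 5: x=[7.1441] v=[-1.4911]
Step 6: x=[6.6543] v=[-1.6327]
Step 7: x=[6.1440] v=[-1.7009]
Step 8: x=[5.6363] v=[-1.6925]
Step 9: x=[5.1539] v=[-1.6079]
Step 10: x=[4.7186] v=[-1.4510]
Step 11: x=[4.3500] v=[-1.2288]
Step 12: x=[4.0646] v=[-0.9513]
Step 13: x=[3.8753] v=[-0.6310]
Step 14: x=[3.7906] v=[-0.2823]
Step 15: x=[3.8143] v=[0.0791]
First v>=0 after going negative at step 15, time=4.5000

Answer: 4.5000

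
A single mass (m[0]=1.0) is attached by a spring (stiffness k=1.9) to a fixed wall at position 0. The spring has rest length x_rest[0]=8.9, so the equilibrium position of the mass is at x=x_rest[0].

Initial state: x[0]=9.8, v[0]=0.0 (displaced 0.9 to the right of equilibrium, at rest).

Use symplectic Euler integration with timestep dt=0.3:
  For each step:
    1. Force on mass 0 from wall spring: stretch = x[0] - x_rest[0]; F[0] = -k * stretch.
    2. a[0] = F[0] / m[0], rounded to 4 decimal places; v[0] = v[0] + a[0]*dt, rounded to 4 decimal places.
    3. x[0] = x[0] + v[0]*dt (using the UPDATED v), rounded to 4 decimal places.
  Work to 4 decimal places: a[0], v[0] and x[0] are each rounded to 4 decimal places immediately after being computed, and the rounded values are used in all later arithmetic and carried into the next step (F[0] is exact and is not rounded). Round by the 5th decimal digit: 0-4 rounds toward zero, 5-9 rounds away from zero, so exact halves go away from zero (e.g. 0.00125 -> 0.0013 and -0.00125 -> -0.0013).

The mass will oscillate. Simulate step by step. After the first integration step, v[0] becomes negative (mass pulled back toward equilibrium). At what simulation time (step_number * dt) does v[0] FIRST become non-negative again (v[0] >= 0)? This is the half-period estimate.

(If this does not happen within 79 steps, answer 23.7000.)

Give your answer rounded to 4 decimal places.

Answer: 2.4000

Derivation:
Step 0: x=[9.8000] v=[0.0000]
Step 1: x=[9.6461] v=[-0.5130]
Step 2: x=[9.3646] v=[-0.9383]
Step 3: x=[9.0037] v=[-1.2031]
Step 4: x=[8.6250] v=[-1.2622]
Step 5: x=[8.2934] v=[-1.1055]
Step 6: x=[8.0655] v=[-0.7598]
Step 7: x=[7.9803] v=[-0.2841]
Step 8: x=[8.0523] v=[0.2401]
First v>=0 after going negative at step 8, time=2.4000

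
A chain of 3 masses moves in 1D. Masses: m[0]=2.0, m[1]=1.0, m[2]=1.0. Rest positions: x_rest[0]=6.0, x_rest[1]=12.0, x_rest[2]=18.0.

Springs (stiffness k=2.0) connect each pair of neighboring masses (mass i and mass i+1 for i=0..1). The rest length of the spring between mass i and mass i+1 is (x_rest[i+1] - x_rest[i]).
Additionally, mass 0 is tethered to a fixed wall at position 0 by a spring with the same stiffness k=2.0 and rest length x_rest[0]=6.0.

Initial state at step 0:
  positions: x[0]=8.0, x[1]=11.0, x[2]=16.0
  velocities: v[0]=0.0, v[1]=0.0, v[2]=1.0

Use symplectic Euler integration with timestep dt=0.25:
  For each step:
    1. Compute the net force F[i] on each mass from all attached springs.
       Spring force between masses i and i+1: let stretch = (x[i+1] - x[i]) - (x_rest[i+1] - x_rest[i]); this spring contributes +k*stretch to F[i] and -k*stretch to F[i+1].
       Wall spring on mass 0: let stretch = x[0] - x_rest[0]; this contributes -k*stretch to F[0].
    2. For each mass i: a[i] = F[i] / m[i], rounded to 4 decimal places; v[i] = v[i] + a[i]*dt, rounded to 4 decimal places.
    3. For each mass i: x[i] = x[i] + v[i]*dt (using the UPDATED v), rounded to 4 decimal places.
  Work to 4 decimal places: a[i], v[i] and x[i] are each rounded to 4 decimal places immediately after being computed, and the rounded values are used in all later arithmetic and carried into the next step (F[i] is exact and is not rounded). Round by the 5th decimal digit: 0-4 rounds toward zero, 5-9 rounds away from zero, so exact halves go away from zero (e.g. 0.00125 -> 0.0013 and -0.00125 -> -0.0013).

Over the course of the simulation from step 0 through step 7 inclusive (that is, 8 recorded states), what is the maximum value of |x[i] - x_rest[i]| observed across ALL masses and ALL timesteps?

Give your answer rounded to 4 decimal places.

Answer: 2.2993

Derivation:
Step 0: x=[8.0000 11.0000 16.0000] v=[0.0000 0.0000 1.0000]
Step 1: x=[7.6875 11.2500 16.3750] v=[-1.2500 1.0000 1.5000]
Step 2: x=[7.1172 11.6953 16.8594] v=[-2.2813 1.7813 1.9375]
Step 3: x=[6.3882 12.2139 17.4483] v=[-2.9161 2.0743 2.3555]
Step 4: x=[5.6240 12.6586 18.1329] v=[-3.0567 1.7787 2.7383]
Step 5: x=[4.9480 12.9083 18.8832] v=[-2.7041 0.9986 3.0012]
Step 6: x=[4.4603 12.9098 19.6367] v=[-1.9510 0.0059 3.0138]
Step 7: x=[4.2219 12.6960 20.2993] v=[-0.9537 -0.8554 2.6504]
Max displacement = 2.2993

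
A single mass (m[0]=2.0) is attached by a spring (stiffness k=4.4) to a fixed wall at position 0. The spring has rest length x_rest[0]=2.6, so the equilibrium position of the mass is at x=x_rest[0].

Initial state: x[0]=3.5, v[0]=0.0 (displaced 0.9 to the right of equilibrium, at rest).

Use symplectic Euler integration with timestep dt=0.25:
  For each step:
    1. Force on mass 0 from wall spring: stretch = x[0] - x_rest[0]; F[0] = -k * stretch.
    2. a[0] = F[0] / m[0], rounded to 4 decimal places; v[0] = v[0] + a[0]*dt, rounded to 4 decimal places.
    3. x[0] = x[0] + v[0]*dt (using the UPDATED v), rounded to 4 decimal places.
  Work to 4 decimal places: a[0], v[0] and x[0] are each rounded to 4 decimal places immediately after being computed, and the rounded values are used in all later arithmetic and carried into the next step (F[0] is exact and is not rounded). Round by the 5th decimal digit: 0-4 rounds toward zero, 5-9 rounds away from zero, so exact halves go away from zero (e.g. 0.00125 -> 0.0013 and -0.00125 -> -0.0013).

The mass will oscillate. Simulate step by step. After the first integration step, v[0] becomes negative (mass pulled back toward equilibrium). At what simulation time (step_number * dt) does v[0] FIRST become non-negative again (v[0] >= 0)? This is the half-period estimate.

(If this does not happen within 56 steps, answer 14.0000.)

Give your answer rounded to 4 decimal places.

Answer: 2.2500

Derivation:
Step 0: x=[3.5000] v=[0.0000]
Step 1: x=[3.3763] v=[-0.4950]
Step 2: x=[3.1458] v=[-0.9220]
Step 3: x=[2.8403] v=[-1.2222]
Step 4: x=[2.5017] v=[-1.3544]
Step 5: x=[2.1766] v=[-1.3003]
Step 6: x=[1.9098] v=[-1.0674]
Step 7: x=[1.7379] v=[-0.6878]
Step 8: x=[1.6845] v=[-0.2137]
Step 9: x=[1.7570] v=[0.2898]
First v>=0 after going negative at step 9, time=2.2500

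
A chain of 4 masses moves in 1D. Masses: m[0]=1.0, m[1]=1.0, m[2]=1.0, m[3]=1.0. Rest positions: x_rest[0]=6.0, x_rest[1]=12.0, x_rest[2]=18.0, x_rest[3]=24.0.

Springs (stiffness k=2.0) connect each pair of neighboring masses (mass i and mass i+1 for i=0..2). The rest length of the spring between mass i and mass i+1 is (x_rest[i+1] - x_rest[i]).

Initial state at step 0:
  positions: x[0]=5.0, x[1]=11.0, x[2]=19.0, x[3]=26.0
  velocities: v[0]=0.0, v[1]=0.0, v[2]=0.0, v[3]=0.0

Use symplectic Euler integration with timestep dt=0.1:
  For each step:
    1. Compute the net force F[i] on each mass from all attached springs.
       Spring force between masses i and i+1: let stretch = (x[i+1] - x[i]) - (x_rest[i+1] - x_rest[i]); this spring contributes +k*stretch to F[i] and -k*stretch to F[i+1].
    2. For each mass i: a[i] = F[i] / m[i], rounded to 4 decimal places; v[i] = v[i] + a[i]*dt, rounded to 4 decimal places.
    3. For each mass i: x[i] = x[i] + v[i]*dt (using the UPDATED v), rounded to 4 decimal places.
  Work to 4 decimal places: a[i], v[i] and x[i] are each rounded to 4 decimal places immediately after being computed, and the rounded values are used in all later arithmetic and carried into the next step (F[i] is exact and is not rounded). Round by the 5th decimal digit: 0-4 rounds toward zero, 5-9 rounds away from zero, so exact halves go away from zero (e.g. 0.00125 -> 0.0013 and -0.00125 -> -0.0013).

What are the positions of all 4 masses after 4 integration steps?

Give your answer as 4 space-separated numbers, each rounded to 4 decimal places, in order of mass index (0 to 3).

Step 0: x=[5.0000 11.0000 19.0000 26.0000] v=[0.0000 0.0000 0.0000 0.0000]
Step 1: x=[5.0000 11.0400 18.9800 25.9800] v=[0.0000 0.4000 -0.2000 -0.2000]
Step 2: x=[5.0008 11.1180 18.9412 25.9400] v=[0.0080 0.7800 -0.3880 -0.4000]
Step 3: x=[5.0039 11.2301 18.8859 25.8800] v=[0.0314 1.1212 -0.5529 -0.5998]
Step 4: x=[5.0116 11.3708 18.8174 25.8001] v=[0.0766 1.4071 -0.6852 -0.7986]

Answer: 5.0116 11.3708 18.8174 25.8001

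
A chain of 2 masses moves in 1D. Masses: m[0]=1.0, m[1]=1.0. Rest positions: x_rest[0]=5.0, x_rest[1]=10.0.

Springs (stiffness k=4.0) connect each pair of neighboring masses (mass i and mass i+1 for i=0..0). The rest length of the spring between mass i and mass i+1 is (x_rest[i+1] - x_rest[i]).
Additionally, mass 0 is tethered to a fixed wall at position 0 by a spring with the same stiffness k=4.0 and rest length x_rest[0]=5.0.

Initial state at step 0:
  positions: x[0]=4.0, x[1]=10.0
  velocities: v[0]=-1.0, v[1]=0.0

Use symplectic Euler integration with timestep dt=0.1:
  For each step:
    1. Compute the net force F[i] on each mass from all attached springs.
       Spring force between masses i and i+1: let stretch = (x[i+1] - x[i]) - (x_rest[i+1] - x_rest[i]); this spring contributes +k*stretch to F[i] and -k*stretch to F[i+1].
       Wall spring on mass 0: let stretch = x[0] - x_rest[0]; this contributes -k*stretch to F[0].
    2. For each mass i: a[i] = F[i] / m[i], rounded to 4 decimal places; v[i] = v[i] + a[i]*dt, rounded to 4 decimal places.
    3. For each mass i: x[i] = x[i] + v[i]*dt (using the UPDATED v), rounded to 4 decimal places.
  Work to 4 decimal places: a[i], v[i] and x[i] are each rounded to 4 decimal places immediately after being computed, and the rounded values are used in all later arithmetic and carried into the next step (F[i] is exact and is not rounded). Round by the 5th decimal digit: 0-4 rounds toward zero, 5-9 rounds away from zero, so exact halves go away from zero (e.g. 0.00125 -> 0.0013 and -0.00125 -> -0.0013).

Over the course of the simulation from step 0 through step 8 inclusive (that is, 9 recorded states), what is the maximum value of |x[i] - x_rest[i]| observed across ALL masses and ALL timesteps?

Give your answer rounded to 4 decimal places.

Answer: 1.0200

Derivation:
Step 0: x=[4.0000 10.0000] v=[-1.0000 0.0000]
Step 1: x=[3.9800 9.9600] v=[-0.2000 -0.4000]
Step 2: x=[4.0400 9.8808] v=[0.6000 -0.7920]
Step 3: x=[4.1720 9.7680] v=[1.3203 -1.1283]
Step 4: x=[4.3610 9.6313] v=[1.8899 -1.3667]
Step 5: x=[4.5864 9.4838] v=[2.2536 -1.4748]
Step 6: x=[4.8242 9.3404] v=[2.3780 -1.4338]
Step 7: x=[5.0497 9.2164] v=[2.2548 -1.2403]
Step 8: x=[5.2399 9.1257] v=[1.9016 -0.9070]
Max displacement = 1.0200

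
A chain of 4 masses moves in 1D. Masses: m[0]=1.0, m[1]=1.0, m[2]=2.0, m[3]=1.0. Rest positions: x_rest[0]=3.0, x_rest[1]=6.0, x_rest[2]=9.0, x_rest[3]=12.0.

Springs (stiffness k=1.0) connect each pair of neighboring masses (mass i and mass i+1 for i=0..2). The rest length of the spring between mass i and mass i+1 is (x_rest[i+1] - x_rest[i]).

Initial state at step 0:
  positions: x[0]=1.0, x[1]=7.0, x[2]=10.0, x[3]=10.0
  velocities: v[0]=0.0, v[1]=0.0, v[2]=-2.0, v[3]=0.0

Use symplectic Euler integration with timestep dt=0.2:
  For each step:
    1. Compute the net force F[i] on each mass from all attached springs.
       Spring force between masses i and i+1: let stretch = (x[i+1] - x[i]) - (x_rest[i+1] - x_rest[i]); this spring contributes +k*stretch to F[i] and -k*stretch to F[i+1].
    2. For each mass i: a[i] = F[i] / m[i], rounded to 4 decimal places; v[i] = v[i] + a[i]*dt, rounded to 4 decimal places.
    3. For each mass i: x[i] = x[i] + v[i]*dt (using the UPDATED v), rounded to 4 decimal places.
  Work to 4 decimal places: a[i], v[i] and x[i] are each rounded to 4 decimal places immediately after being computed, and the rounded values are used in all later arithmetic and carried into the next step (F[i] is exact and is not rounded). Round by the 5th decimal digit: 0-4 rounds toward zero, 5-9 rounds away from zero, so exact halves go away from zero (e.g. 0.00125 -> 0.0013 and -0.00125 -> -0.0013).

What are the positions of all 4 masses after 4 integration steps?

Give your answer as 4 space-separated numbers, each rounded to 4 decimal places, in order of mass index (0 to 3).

Answer: 2.0582 5.8227 7.9884 10.9423

Derivation:
Step 0: x=[1.0000 7.0000 10.0000 10.0000] v=[0.0000 0.0000 -2.0000 0.0000]
Step 1: x=[1.1200 6.8800 9.5400 10.1200] v=[0.6000 -0.6000 -2.3000 0.6000]
Step 2: x=[1.3504 6.6360 9.0384 10.3368] v=[1.1520 -1.2200 -2.5080 1.0840]
Step 3: x=[1.6722 6.2767 8.5147 10.6217] v=[1.6091 -1.7966 -2.6184 1.4243]
Step 4: x=[2.0582 5.8227 7.9884 10.9423] v=[1.9300 -2.2699 -2.6315 1.6029]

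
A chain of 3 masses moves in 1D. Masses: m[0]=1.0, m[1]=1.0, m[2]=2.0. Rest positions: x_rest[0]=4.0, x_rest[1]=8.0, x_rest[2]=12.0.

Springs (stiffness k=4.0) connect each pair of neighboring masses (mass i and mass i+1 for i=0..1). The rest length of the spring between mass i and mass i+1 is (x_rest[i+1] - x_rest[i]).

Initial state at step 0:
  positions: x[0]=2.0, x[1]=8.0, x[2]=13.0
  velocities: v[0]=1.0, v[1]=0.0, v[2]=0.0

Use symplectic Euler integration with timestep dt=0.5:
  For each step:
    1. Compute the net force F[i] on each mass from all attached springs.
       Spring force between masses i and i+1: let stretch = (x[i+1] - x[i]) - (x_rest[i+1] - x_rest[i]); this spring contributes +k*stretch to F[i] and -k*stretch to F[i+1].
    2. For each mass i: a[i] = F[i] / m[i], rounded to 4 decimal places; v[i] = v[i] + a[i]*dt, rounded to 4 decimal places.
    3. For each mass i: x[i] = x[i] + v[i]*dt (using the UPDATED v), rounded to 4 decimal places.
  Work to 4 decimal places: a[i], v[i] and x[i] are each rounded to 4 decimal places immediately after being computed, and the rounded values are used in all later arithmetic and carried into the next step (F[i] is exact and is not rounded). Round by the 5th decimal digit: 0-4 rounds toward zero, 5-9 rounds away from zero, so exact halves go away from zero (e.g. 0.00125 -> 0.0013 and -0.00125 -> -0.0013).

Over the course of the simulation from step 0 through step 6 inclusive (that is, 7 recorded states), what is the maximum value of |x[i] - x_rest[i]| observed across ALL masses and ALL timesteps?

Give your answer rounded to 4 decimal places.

Step 0: x=[2.0000 8.0000 13.0000] v=[1.0000 0.0000 0.0000]
Step 1: x=[4.5000 7.0000 12.5000] v=[5.0000 -2.0000 -1.0000]
Step 2: x=[5.5000 9.0000 11.2500] v=[2.0000 4.0000 -2.5000]
Step 3: x=[6.0000 9.7500 10.8750] v=[1.0000 1.5000 -0.7500]
Step 4: x=[6.2500 7.8750 11.9375] v=[0.5000 -3.7500 2.1250]
Step 5: x=[4.1250 8.4375 12.9688] v=[-4.2500 1.1250 2.0625]
Step 6: x=[2.3125 9.2188 13.7344] v=[-3.6250 1.5626 1.5312]
Max displacement = 2.2500

Answer: 2.2500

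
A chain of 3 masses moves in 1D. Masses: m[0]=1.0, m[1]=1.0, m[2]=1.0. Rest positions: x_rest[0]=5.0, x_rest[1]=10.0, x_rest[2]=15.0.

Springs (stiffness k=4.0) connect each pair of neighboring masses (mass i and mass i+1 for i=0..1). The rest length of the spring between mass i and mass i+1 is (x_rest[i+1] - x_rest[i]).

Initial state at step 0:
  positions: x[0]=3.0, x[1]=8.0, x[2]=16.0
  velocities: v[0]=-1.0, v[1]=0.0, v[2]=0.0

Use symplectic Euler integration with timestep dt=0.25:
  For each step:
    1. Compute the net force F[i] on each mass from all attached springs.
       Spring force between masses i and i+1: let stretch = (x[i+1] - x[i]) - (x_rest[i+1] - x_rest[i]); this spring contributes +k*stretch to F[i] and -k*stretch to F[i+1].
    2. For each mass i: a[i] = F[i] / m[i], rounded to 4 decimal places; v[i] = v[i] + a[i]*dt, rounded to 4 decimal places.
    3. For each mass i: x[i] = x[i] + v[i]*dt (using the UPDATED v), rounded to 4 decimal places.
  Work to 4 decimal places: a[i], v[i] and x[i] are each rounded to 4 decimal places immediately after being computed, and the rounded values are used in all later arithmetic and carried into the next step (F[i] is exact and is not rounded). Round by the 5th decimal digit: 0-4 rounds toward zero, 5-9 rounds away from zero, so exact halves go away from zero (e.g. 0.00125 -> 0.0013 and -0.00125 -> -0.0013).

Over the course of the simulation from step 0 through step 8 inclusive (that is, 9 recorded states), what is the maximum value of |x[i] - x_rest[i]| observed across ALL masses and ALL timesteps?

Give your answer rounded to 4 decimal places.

Step 0: x=[3.0000 8.0000 16.0000] v=[-1.0000 0.0000 0.0000]
Step 1: x=[2.7500 8.7500 15.2500] v=[-1.0000 3.0000 -3.0000]
Step 2: x=[2.7500 9.6250 14.1250] v=[0.0000 3.5000 -4.5000]
Step 3: x=[3.2188 9.9063 13.1250] v=[1.8750 1.1250 -4.0000]
Step 4: x=[4.1094 9.3204 12.5703] v=[3.5625 -2.3438 -2.2187]
Step 5: x=[5.0528 8.2442 12.4532] v=[3.7735 -4.3049 -0.4686]
Step 6: x=[5.5440 7.4224 12.5338] v=[1.9649 -3.2873 0.3224]
Step 7: x=[5.2548 7.4088 12.5866] v=[-1.1567 -0.0543 0.2110]
Step 8: x=[4.2541 8.1512 12.5949] v=[-4.0027 2.9695 0.0332]
Max displacement = 2.5912

Answer: 2.5912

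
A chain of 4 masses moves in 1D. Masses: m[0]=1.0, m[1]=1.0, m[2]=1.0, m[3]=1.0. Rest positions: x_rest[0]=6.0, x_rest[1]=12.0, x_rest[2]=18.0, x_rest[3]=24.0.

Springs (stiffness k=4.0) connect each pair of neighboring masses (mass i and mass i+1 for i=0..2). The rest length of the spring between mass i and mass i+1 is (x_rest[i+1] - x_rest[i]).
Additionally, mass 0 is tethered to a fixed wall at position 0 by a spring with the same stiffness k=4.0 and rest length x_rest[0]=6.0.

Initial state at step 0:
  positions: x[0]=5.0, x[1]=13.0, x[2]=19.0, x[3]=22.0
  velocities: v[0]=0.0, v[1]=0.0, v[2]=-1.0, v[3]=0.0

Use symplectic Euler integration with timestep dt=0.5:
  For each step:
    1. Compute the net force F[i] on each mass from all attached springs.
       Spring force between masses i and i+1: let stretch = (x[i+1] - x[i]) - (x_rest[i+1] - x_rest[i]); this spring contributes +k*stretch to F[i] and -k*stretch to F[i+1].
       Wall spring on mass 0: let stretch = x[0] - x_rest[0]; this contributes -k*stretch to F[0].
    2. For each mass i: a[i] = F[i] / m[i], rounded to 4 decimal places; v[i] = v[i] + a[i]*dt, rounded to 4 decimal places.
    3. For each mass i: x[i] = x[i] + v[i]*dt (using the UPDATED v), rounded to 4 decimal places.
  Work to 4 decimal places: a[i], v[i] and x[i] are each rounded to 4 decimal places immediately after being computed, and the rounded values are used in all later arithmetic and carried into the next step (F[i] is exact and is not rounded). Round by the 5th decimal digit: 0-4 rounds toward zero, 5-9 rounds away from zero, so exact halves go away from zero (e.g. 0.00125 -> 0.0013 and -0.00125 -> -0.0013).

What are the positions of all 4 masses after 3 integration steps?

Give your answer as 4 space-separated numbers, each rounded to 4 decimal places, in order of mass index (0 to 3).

Step 0: x=[5.0000 13.0000 19.0000 22.0000] v=[0.0000 0.0000 -1.0000 0.0000]
Step 1: x=[8.0000 11.0000 15.5000 25.0000] v=[6.0000 -4.0000 -7.0000 6.0000]
Step 2: x=[6.0000 10.5000 17.0000 24.5000] v=[-4.0000 -1.0000 3.0000 -1.0000]
Step 3: x=[2.5000 12.0000 19.5000 22.5000] v=[-7.0000 3.0000 5.0000 -4.0000]

Answer: 2.5000 12.0000 19.5000 22.5000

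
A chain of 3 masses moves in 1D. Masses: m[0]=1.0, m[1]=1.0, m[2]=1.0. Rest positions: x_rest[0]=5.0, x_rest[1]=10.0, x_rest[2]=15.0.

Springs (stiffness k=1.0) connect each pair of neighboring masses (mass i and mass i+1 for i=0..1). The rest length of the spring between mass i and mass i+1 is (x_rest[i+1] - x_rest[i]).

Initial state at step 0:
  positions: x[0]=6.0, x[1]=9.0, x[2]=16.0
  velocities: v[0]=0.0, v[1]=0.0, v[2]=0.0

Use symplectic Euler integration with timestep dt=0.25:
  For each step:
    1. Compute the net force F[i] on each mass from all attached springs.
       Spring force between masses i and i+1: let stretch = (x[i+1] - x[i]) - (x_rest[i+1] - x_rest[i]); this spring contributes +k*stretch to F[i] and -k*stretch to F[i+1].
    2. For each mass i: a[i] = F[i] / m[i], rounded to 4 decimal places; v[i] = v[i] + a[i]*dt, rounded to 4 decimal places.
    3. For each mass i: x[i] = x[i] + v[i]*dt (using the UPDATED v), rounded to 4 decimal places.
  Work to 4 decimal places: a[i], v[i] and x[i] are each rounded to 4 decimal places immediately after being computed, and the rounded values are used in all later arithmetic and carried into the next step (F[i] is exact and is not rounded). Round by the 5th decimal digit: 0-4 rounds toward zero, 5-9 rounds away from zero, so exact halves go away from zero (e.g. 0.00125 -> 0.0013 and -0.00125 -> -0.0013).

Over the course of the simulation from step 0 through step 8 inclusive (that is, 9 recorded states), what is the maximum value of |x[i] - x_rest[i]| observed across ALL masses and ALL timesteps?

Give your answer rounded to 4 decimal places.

Step 0: x=[6.0000 9.0000 16.0000] v=[0.0000 0.0000 0.0000]
Step 1: x=[5.8750 9.2500 15.8750] v=[-0.5000 1.0000 -0.5000]
Step 2: x=[5.6484 9.7031 15.6484] v=[-0.9063 1.8125 -0.9063]
Step 3: x=[5.3628 10.2744 15.3628] v=[-1.1426 2.2852 -1.1426]
Step 4: x=[5.0716 10.8568 15.0716] v=[-1.1647 2.3294 -1.1647]
Step 5: x=[4.8295 11.3410 14.8295] v=[-0.9684 1.9368 -0.9684]
Step 6: x=[4.6819 11.6363 14.6819] v=[-0.5905 1.1811 -0.5905]
Step 7: x=[4.6564 11.6873 14.6564] v=[-0.1019 0.2039 -0.1019]
Step 8: x=[4.7579 11.4844 14.7579] v=[0.4058 -0.8116 0.4058]
Max displacement = 1.6873

Answer: 1.6873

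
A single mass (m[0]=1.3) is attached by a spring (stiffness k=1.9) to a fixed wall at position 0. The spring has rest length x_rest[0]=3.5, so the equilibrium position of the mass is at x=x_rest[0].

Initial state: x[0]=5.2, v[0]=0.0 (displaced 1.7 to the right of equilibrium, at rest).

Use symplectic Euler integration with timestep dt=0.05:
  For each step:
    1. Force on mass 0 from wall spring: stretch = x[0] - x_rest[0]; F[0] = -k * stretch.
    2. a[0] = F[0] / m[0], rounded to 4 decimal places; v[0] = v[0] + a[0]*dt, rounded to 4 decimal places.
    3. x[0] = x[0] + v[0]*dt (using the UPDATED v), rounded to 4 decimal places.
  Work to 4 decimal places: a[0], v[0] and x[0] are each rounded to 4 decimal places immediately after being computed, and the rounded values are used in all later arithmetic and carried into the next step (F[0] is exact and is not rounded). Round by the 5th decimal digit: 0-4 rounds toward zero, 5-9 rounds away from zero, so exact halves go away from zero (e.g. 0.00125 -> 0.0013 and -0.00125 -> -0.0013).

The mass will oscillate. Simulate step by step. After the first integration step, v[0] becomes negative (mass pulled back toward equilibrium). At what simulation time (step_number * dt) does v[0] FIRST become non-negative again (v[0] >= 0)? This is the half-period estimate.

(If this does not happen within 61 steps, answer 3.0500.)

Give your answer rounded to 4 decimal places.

Answer: 2.6000

Derivation:
Step 0: x=[5.2000] v=[0.0000]
Step 1: x=[5.1938] v=[-0.1242]
Step 2: x=[5.1814] v=[-0.2480]
Step 3: x=[5.1629] v=[-0.3709]
Step 4: x=[5.1383] v=[-0.4924]
Step 5: x=[5.1077] v=[-0.6121]
Step 6: x=[5.0712] v=[-0.7296]
Step 7: x=[5.0290] v=[-0.8444]
Step 8: x=[4.9812] v=[-0.9561]
Step 9: x=[4.9280] v=[-1.0643]
Step 10: x=[4.8696] v=[-1.1687]
Step 11: x=[4.8062] v=[-1.2688]
Step 12: x=[4.7380] v=[-1.3643]
Step 13: x=[4.6653] v=[-1.4548]
Step 14: x=[4.5883] v=[-1.5400]
Step 15: x=[4.5073] v=[-1.6195]
Step 16: x=[4.4226] v=[-1.6931]
Step 17: x=[4.3346] v=[-1.7605]
Step 18: x=[4.2435] v=[-1.8215]
Step 19: x=[4.1497] v=[-1.8758]
Step 20: x=[4.0535] v=[-1.9233]
Step 21: x=[3.9553] v=[-1.9638]
Step 22: x=[3.8554] v=[-1.9971]
Step 23: x=[3.7542] v=[-2.0231]
Step 24: x=[3.6521] v=[-2.0417]
Step 25: x=[3.5495] v=[-2.0528]
Step 26: x=[3.4467] v=[-2.0564]
Step 27: x=[3.3441] v=[-2.0525]
Step 28: x=[3.2420] v=[-2.0411]
Step 29: x=[3.1409] v=[-2.0222]
Step 30: x=[3.0411] v=[-1.9960]
Step 31: x=[2.9430] v=[-1.9625]
Step 32: x=[2.8469] v=[-1.9218]
Step 33: x=[2.7532] v=[-1.8741]
Step 34: x=[2.6622] v=[-1.8195]
Step 35: x=[2.5743] v=[-1.7583]
Step 36: x=[2.4898] v=[-1.6907]
Step 37: x=[2.4090] v=[-1.6169]
Step 38: x=[2.3321] v=[-1.5372]
Step 39: x=[2.2595] v=[-1.4519]
Step 40: x=[2.1914] v=[-1.3613]
Step 41: x=[2.1281] v=[-1.2657]
Step 42: x=[2.0698] v=[-1.1654]
Step 43: x=[2.0168] v=[-1.0609]
Step 44: x=[1.9692] v=[-0.9525]
Step 45: x=[1.9272] v=[-0.8406]
Step 46: x=[1.8909] v=[-0.7257]
Step 47: x=[1.8605] v=[-0.6081]
Step 48: x=[1.8361] v=[-0.4883]
Step 49: x=[1.8178] v=[-0.3667]
Step 50: x=[1.8056] v=[-0.2438]
Step 51: x=[1.7996] v=[-0.1200]
Step 52: x=[1.7998] v=[0.0043]
First v>=0 after going negative at step 52, time=2.6000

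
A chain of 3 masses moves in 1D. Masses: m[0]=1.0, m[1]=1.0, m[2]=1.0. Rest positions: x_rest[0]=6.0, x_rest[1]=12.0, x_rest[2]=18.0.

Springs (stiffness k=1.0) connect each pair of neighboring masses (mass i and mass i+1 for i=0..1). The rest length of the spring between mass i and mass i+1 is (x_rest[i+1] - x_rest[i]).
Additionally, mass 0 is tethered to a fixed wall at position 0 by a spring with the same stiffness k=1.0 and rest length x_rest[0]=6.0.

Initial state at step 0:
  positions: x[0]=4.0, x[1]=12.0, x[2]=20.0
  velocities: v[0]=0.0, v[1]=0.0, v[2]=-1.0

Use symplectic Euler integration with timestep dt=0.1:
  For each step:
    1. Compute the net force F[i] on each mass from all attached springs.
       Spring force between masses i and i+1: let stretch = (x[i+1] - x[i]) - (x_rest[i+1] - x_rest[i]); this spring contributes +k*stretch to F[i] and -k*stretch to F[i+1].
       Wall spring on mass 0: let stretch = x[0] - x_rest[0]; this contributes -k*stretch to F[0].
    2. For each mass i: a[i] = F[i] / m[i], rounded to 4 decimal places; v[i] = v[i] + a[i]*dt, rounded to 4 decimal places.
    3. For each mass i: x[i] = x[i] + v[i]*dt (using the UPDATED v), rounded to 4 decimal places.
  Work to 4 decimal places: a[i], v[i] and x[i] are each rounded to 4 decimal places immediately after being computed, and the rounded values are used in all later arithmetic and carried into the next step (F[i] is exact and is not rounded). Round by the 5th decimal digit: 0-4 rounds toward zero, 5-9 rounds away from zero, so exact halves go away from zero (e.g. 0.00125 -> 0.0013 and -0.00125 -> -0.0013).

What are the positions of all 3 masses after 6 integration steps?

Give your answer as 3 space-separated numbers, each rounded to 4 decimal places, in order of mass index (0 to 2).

Answer: 4.7850 11.9798 19.0279

Derivation:
Step 0: x=[4.0000 12.0000 20.0000] v=[0.0000 0.0000 -1.0000]
Step 1: x=[4.0400 12.0000 19.8800] v=[0.4000 0.0000 -1.2000]
Step 2: x=[4.1192 11.9992 19.7412] v=[0.7920 -0.0080 -1.3880]
Step 3: x=[4.2360 11.9970 19.5850] v=[1.1681 -0.0218 -1.5622]
Step 4: x=[4.3881 11.9931 19.4129] v=[1.5206 -0.0391 -1.7210]
Step 5: x=[4.5723 11.9873 19.2266] v=[1.8423 -0.0576 -1.8630]
Step 6: x=[4.7850 11.9798 19.0279] v=[2.1266 -0.0752 -1.9869]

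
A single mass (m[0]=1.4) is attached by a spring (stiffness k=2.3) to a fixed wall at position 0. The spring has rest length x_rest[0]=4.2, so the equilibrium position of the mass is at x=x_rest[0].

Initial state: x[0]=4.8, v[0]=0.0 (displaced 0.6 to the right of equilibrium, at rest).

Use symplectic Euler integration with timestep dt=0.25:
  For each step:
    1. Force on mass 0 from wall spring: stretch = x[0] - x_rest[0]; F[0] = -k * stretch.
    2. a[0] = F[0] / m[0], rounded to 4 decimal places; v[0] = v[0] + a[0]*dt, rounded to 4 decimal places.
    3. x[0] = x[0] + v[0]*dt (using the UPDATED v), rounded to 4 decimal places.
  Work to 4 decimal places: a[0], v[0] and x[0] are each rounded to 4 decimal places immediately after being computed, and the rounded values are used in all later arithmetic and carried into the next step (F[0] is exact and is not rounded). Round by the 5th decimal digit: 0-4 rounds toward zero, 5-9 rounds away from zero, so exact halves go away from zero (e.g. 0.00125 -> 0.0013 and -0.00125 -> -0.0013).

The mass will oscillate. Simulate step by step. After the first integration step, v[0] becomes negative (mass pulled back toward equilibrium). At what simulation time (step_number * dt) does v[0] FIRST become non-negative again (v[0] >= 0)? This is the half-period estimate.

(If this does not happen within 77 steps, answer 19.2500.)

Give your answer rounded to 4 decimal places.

Step 0: x=[4.8000] v=[0.0000]
Step 1: x=[4.7384] v=[-0.2464]
Step 2: x=[4.6215] v=[-0.4675]
Step 3: x=[4.4614] v=[-0.6406]
Step 4: x=[4.2744] v=[-0.7480]
Step 5: x=[4.0798] v=[-0.7786]
Step 6: x=[3.8975] v=[-0.7292]
Step 7: x=[3.7463] v=[-0.6050]
Step 8: x=[3.6416] v=[-0.4187]
Step 9: x=[3.5943] v=[-0.1894]
Step 10: x=[3.6092] v=[0.0594]
First v>=0 after going negative at step 10, time=2.5000

Answer: 2.5000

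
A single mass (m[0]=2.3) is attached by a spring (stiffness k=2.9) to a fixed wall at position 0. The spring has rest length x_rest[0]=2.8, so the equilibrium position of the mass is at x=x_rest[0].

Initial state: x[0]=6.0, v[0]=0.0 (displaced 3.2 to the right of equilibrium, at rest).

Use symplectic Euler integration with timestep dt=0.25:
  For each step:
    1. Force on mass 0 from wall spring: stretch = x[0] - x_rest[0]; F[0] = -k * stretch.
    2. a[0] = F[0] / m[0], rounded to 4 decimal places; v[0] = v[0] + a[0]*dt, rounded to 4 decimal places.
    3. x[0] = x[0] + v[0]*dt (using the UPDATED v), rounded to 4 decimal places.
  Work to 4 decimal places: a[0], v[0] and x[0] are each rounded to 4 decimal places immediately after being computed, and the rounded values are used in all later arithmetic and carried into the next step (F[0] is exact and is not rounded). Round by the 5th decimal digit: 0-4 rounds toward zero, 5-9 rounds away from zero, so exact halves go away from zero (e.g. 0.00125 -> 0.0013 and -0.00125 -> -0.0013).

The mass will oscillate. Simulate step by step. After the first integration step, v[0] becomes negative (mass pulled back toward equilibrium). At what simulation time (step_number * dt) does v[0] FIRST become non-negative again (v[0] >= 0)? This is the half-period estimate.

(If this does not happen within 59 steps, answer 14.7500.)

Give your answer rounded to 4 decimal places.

Step 0: x=[6.0000] v=[0.0000]
Step 1: x=[5.7478] v=[-1.0087]
Step 2: x=[5.2633] v=[-1.9379]
Step 3: x=[4.5847] v=[-2.7144]
Step 4: x=[3.7655] v=[-3.2770]
Step 5: x=[2.8702] v=[-3.5814]
Step 6: x=[1.9693] v=[-3.6035]
Step 7: x=[1.1339] v=[-3.3417]
Step 8: x=[0.4298] v=[-2.8165]
Step 9: x=[-0.0876] v=[-2.0694]
Step 10: x=[-0.3774] v=[-1.1592]
Step 11: x=[-0.4168] v=[-0.1576]
Step 12: x=[-0.2027] v=[0.8564]
First v>=0 after going negative at step 12, time=3.0000

Answer: 3.0000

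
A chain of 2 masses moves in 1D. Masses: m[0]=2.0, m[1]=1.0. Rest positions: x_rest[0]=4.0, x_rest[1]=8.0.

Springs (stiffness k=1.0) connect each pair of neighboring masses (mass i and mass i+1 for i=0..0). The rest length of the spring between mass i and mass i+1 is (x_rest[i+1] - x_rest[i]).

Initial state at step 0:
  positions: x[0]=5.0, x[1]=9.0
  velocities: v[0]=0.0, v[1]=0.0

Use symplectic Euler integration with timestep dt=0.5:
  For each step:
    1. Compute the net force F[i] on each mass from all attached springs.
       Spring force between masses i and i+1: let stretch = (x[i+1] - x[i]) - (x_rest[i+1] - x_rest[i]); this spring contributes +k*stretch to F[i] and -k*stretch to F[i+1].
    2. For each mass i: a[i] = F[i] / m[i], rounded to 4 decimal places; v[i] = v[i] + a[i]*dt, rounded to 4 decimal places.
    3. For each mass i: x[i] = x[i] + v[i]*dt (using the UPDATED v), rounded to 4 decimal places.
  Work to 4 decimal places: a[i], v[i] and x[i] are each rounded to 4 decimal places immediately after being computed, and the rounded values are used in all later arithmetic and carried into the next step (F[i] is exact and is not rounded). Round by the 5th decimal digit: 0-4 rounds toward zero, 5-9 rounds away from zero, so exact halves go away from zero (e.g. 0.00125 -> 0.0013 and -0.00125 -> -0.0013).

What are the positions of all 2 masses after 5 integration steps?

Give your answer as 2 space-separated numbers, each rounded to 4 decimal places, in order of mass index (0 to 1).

Answer: 5.0000 9.0000

Derivation:
Step 0: x=[5.0000 9.0000] v=[0.0000 0.0000]
Step 1: x=[5.0000 9.0000] v=[0.0000 0.0000]
Step 2: x=[5.0000 9.0000] v=[0.0000 0.0000]
Step 3: x=[5.0000 9.0000] v=[0.0000 0.0000]
Step 4: x=[5.0000 9.0000] v=[0.0000 0.0000]
Step 5: x=[5.0000 9.0000] v=[0.0000 0.0000]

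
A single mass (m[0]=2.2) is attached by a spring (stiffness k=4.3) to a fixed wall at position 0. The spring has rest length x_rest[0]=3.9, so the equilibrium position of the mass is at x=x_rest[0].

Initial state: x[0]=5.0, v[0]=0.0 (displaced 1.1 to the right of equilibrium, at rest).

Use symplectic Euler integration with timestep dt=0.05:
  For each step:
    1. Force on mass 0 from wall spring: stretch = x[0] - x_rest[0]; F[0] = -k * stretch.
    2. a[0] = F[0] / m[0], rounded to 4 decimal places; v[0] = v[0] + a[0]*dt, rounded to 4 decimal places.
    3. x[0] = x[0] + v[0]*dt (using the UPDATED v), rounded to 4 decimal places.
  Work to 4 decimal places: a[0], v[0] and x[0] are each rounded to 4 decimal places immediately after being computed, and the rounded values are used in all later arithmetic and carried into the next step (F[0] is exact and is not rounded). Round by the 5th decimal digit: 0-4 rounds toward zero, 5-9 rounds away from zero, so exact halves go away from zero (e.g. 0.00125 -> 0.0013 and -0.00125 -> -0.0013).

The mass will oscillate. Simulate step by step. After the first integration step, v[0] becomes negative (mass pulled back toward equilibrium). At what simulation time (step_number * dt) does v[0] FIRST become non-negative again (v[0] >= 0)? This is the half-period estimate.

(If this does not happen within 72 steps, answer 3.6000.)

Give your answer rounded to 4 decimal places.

Step 0: x=[5.0000] v=[0.0000]
Step 1: x=[4.9946] v=[-0.1075]
Step 2: x=[4.9839] v=[-0.2145]
Step 3: x=[4.9679] v=[-0.3204]
Step 4: x=[4.9467] v=[-0.4248]
Step 5: x=[4.9203] v=[-0.5271]
Step 6: x=[4.8890] v=[-0.6268]
Step 7: x=[4.8528] v=[-0.7235]
Step 8: x=[4.8120] v=[-0.8166]
Step 9: x=[4.7667] v=[-0.9057]
Step 10: x=[4.7172] v=[-0.9904]
Step 11: x=[4.6637] v=[-1.0703]
Step 12: x=[4.6065] v=[-1.1449]
Step 13: x=[4.5458] v=[-1.2139]
Step 14: x=[4.4820] v=[-1.2770]
Step 15: x=[4.4153] v=[-1.3339]
Step 16: x=[4.3461] v=[-1.3843]
Step 17: x=[4.2747] v=[-1.4279]
Step 18: x=[4.2015] v=[-1.4645]
Step 19: x=[4.1268] v=[-1.4940]
Step 20: x=[4.0510] v=[-1.5162]
Step 21: x=[3.9745] v=[-1.5310]
Step 22: x=[3.8976] v=[-1.5383]
Step 23: x=[3.8207] v=[-1.5381]
Step 24: x=[3.7442] v=[-1.5304]
Step 25: x=[3.6684] v=[-1.5152]
Step 26: x=[3.5938] v=[-1.4926]
Step 27: x=[3.5207] v=[-1.4627]
Step 28: x=[3.4494] v=[-1.4256]
Step 29: x=[3.3803] v=[-1.3816]
Step 30: x=[3.3138] v=[-1.3308]
Step 31: x=[3.2501] v=[-1.2735]
Step 32: x=[3.1896] v=[-1.2100]
Step 33: x=[3.1326] v=[-1.1406]
Step 34: x=[3.0793] v=[-1.0656]
Step 35: x=[3.0300] v=[-0.9854]
Step 36: x=[2.9850] v=[-0.9004]
Step 37: x=[2.9445] v=[-0.8110]
Step 38: x=[2.9086] v=[-0.7176]
Step 39: x=[2.8776] v=[-0.6207]
Step 40: x=[2.8516] v=[-0.5208]
Step 41: x=[2.8307] v=[-0.4183]
Step 42: x=[2.8150] v=[-0.3138]
Step 43: x=[2.8046] v=[-0.2078]
Step 44: x=[2.7996] v=[-0.1008]
Step 45: x=[2.7999] v=[0.0067]
First v>=0 after going negative at step 45, time=2.2500

Answer: 2.2500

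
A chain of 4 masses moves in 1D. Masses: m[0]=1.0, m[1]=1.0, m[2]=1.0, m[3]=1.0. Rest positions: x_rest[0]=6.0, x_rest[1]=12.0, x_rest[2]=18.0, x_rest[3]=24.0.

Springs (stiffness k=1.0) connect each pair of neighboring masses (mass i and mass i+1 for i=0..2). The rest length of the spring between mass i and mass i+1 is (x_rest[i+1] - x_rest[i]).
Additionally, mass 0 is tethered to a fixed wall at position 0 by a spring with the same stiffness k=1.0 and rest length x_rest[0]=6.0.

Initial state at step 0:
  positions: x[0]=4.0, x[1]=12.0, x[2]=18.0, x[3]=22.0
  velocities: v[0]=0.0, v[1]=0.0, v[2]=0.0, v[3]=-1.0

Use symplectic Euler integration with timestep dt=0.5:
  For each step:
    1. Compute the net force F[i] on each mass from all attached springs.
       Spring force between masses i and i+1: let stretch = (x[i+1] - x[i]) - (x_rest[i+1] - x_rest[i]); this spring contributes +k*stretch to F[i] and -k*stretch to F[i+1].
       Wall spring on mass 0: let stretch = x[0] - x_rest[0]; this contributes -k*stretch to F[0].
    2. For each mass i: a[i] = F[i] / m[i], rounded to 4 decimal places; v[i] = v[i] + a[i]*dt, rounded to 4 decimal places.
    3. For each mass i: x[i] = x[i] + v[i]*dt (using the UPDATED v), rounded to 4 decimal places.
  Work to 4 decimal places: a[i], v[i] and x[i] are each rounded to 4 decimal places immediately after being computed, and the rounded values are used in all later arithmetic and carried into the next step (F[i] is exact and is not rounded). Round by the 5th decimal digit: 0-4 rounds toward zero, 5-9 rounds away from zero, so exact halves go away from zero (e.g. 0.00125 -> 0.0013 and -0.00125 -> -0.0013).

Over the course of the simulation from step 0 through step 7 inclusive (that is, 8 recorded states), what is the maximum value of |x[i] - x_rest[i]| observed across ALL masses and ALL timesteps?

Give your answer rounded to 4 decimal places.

Step 0: x=[4.0000 12.0000 18.0000 22.0000] v=[0.0000 0.0000 0.0000 -1.0000]
Step 1: x=[5.0000 11.5000 17.5000 22.0000] v=[2.0000 -1.0000 -1.0000 0.0000]
Step 2: x=[6.3750 10.8750 16.6250 22.3750] v=[2.7500 -1.2500 -1.7500 0.7500]
Step 3: x=[7.2813 10.5625 15.7500 22.8125] v=[1.8125 -0.6250 -1.7500 0.8750]
Step 4: x=[7.1875 10.7266 15.3438 22.9844] v=[-0.1876 0.3282 -0.8125 0.3438]
Step 5: x=[6.1816 11.1603 15.6934 22.7462] v=[-2.0118 0.8673 0.6992 -0.4765]
Step 6: x=[4.8750 11.4826 16.6730 22.2448] v=[-2.6133 0.6445 1.9591 -1.0029]
Step 7: x=[4.0015 11.4506 17.7479 21.8504] v=[-1.7470 -0.0641 2.1498 -0.7888]
Max displacement = 2.6562

Answer: 2.6562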